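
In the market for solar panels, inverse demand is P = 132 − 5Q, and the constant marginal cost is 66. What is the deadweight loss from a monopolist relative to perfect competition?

DWL = 108.9

Under competition P = MC = 66, so Q = (132 − 66)/5 = 13.2.
The monopolist equates marginal revenue to marginal cost: 132 − 10Q = 66, so Q = 6.6. From demand, P = 99.
DWL is the triangle between Q = 6.6 and Q = 13.2: ½·(13.2 − 6.6)·(99 − 66) = 108.9.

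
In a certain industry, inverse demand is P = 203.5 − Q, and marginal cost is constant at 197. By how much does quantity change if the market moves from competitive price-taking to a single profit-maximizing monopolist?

Quantity falls by 3.25

Perfect competition: P = MC = 197, so 203.5 − Q = 197 and Q = 6.5.
A monopolist chooses Q where MR = MC. MR = 203.5 − 2Q; setting this equal to 197 gives Q = 3.25 and P = 200.25.
Change in quantity: 3.25 − 6.5 = −3.25.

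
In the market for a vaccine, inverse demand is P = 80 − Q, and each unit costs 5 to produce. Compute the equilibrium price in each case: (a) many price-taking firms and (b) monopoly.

Competition: P = 5; Monopoly: P = 42.5

Under competition P = MC = 5, so Q = (80 − 5)/1 = 75.
A monopolist chooses Q where MR = MC. MR = 80 − 2Q; setting this equal to 5 gives Q = 37.5 and P = 42.5.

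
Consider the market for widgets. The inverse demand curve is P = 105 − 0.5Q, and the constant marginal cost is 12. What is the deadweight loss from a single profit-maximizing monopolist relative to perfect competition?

DWL = 2162.25

Under competition P = MC = 12, so Q = (105 − 12)/0.5 = 186.
A monopolist chooses Q where MR = MC. MR = 105 − Q; setting this equal to 12 gives Q = 93 and P = 58.5.
DWL is the triangle between Q = 93 and Q = 186: ½·(186 − 93)·(58.5 − 12) = 2162.25.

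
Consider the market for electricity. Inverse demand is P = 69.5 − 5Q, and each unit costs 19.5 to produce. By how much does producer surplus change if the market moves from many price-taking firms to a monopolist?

Under competition P = MC = 19.5, so Q = (69.5 − 19.5)/5 = 10.
PS = (19.5 − 19.5)·10 = 0.
The monopolist equates marginal revenue to marginal cost: 69.5 − 10Q = 19.5, so Q = 5. From demand, P = 44.5.
PS = (44.5 − 19.5)·5 = 125.
Change in producer surplus: 125 − 0 = 125.

PS rises by 125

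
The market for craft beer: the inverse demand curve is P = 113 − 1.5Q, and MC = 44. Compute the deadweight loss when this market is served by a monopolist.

Perfect competition: P = MC = 44, so 113 − 1.5Q = 44 and Q = 46.
Monopoly sets MR = MC: 113 − 3Q = 44 ⇒ Q = 23, P = 113 − 1.5·23 = 78.5.
DWL is the triangle between Q = 23 and Q = 46: ½·(46 − 23)·(78.5 − 44) = 396.75.

DWL = 396.75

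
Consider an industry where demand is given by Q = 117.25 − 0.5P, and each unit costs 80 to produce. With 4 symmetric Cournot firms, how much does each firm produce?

Inverting demand: P = 234.5 − 2Q.
In a 4-firm Cournot equilibrium, symmetry and the first-order condition give q = (234.5 − 80)/(10) = 15.45. So Q = 61.8 and P = 110.9.

q_i = 15.45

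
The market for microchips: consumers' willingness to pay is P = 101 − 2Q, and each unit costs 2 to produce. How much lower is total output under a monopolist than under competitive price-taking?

Perfect competition: P = MC = 2, so 101 − 2Q = 2 and Q = 49.5.
The monopolist equates marginal revenue to marginal cost: 101 − 4Q = 2, so Q = 24.75. From demand, P = 51.5.
Change in total output: 24.75 − 49.5 = −24.75.

Q falls by 24.75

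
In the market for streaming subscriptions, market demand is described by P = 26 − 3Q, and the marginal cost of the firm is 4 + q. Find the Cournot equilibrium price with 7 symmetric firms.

P = 7.52

With 7 symmetric Cournot firms, each firm's FOC gives 26 − 24q = 4 + q, so q = 0.88, Q = 7·0.88 = 6.16, and P = 7.52.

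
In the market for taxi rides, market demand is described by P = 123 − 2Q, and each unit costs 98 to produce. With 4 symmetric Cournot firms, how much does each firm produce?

q_i = 2.5

Cournot with 4 identical firms: the symmetric best-response condition is 123 − 10q = 98. Each firm produces q = 2.5, total output Q = 10, price P = 103.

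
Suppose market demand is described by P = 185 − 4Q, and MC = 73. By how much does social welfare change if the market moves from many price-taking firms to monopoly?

Under competition P = MC = 73, so Q = (185 − 73)/4 = 28.
CS = ½·(185 − 73)·28 = 1568; PS = (73 − 73)·28 = 0; TS = 1568.
The monopolist equates marginal revenue to marginal cost: 185 − 8Q = 73, so Q = 14. From demand, P = 129.
CS = ½·(185 − 129)·14 = 392; PS = (129 − 73)·14 = 784; TS = 1176.
Change in social welfare: 1176 − 1568 = −392.

TS falls by 392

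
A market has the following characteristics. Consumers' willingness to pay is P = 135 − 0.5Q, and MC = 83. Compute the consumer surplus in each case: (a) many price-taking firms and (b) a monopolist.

Perfect competition: P = MC = 83, so 135 − 0.5Q = 83 and Q = 104.
CS = ½·(135 − 83)·104 = 2704.
A monopolist chooses Q where MR = MC. MR = 135 − Q; setting this equal to 83 gives Q = 52 and P = 109.
CS = ½·(135 − 109)·52 = 676.

Competition: CS = 2704; Monopoly: CS = 676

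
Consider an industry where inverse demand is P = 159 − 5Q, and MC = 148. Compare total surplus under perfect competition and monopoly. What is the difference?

Competitive firms price at marginal cost: P = 148, giving Q = 2.2.
CS = ½·(159 − 148)·2.2 = 12.1; PS = (148 − 148)·2.2 = 0; TS = 12.1.
The monopolist equates marginal revenue to marginal cost: 159 − 10Q = 148, so Q = 1.1. From demand, P = 153.5.
CS = ½·(159 − 153.5)·1.1 = 3.025; PS = (153.5 − 148)·1.1 = 6.05; TS = 9.075.
Change in total surplus: 9.075 − 12.1 = −3.025.

TS falls by 3.025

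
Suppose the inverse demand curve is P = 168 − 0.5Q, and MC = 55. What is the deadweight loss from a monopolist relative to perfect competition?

DWL = 3192.25

Competitive firms price at marginal cost: P = 55, giving Q = 226.
A monopolist chooses Q where MR = MC. MR = 168 − Q; setting this equal to 55 gives Q = 113 and P = 111.5.
DWL is the triangle between Q = 113 and Q = 226: ½·(226 − 113)·(111.5 − 55) = 3192.25.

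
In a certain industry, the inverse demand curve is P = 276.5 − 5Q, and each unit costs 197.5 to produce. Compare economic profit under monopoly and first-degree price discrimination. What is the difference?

Economic profit rises by 312.05

The monopolist equates marginal revenue to marginal cost: 276.5 − 10Q = 197.5, so Q = 7.9. From demand, P = 237.
Profit = (237 − 197.5)·7.9 = 312.05.
A perfectly discriminating monopolist sells every unit with P(Q) ≥ MC(Q), so output equals the competitive quantity Q = 15.8. Each buyer pays their reservation price, so CS = 0 and the firm captures all surplus.
PS equals the full surplus area, 624.1. Profit = 624.1 = 624.1.
Change in economic profit: 624.1 − 312.05 = 312.05.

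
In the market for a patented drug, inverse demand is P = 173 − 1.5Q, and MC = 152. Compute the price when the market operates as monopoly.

P = 162.5

A monopolist chooses Q where MR = MC. MR = 173 − 3Q; setting this equal to 152 gives Q = 7 and P = 162.5.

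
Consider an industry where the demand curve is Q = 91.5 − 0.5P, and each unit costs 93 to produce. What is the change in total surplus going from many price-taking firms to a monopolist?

Inverting demand: P = 183 − 2Q.
Competitive firms price at marginal cost: P = 93, giving Q = 45.
CS = ½·(183 − 93)·45 = 2025; PS = (93 − 93)·45 = 0; TS = 2025.
The monopolist equates marginal revenue to marginal cost: 183 − 4Q = 93, so Q = 22.5. From demand, P = 138.
CS = ½·(183 − 138)·22.5 = 506.25; PS = (138 − 93)·22.5 = 1012.5; TS = 1518.75.
Change in total surplus: 1518.75 − 2025 = −506.25.

Total surplus falls by 506.25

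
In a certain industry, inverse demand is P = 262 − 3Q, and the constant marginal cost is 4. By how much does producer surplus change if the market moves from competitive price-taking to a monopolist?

Perfect competition: P = MC = 4, so 262 − 3Q = 4 and Q = 86.
PS = (4 − 4)·86 = 0.
The monopolist equates marginal revenue to marginal cost: 262 − 6Q = 4, so Q = 43. From demand, P = 133.
PS = (133 − 4)·43 = 5547.
Change in producer surplus: 5547 − 0 = 5547.

Producer surplus rises by 5547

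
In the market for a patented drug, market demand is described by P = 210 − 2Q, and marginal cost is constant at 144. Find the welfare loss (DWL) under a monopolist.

Perfect competition: P = MC = 144, so 210 − 2Q = 144 and Q = 33.
Monopoly sets MR = MC: 210 − 4Q = 144 ⇒ Q = 16.5, P = 210 − 2·16.5 = 177.
DWL is the triangle between Q = 16.5 and Q = 33: ½·(33 − 16.5)·(177 − 144) = 272.25.

DWL = 272.25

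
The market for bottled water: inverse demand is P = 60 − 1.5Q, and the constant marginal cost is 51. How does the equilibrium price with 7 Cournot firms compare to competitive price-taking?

With 7 symmetric Cournot firms, each firm's FOC gives 60 − 12q = 51, so q = 0.75, Q = 7·0.75 = 5.25, and P = 52.125.
Competitive firms price at marginal cost: P = 51, giving Q = 6.

Cournot: P = 52.125; Competition: P = 51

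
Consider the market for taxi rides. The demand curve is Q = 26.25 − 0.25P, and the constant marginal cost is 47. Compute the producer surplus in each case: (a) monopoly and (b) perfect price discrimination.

Monopoly: PS = 210.25; Perfect PD: PS = 420.5

Inverting demand: P = 105 − 4Q.
The monopolist equates marginal revenue to marginal cost: 105 − 8Q = 47, so Q = 7.25. From demand, P = 76.
PS = (76 − 47)·7.25 = 210.25.
A perfectly discriminating monopolist sells every unit with P(Q) ≥ MC(Q), so output equals the competitive quantity Q = 14.5. Each buyer pays their reservation price, so CS = 0 and the firm captures all surplus.
PS = ½·(105 − 47)·14.5 = 420.5.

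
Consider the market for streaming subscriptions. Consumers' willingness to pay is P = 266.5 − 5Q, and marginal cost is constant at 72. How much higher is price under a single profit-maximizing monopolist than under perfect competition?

P rises by 97.25

Under competition P = MC = 72, so Q = (266.5 − 72)/5 = 38.9.
The monopolist equates marginal revenue to marginal cost: 266.5 − 10Q = 72, so Q = 19.45. From demand, P = 169.25.
Change in price: 169.25 − 72 = 97.25.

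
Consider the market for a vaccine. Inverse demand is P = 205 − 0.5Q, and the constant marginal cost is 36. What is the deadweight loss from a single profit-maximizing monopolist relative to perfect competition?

Under competition P = MC = 36, so Q = (205 − 36)/0.5 = 338.
The monopolist equates marginal revenue to marginal cost: 205 − Q = 36, so Q = 169. From demand, P = 120.5.
DWL is the triangle between Q = 169 and Q = 338: ½·(338 − 169)·(120.5 − 36) = 7140.25.

DWL = 7140.25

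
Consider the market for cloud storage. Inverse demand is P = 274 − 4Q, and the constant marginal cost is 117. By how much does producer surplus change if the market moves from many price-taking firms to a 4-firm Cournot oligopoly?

PS rises by 985.96

Perfect competition: P = MC = 117, so 274 − 4Q = 117 and Q = 39.25.
PS = (117 − 117)·39.25 = 0.
In a 4-firm Cournot equilibrium, symmetry and the first-order condition give q = (274 − 117)/(20) = 7.85. So Q = 31.4 and P = 148.4.
PS = (148.4 − 117)·31.4 = 985.96.
Change in producer surplus: 985.96 − 0 = 985.96.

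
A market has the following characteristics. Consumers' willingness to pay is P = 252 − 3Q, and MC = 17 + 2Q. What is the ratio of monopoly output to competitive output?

A monopolist chooses Q where MR = MC. MR = 252 − 6Q; setting this equal to 17 + 2Q gives Q = 29.375 and P = 163.875.
Competitive equilibrium sets price equal to marginal cost: 252 − 3Q = 17 + 2Q, so Q = 47 and P = 111.
Ratio Q_m/Q_c = 29.375/47 = 0.625.

Q_m/Q_c = 0.625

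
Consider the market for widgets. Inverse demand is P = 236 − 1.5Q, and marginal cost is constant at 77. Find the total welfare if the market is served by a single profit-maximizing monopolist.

TS = 6320.25

Monopoly sets MR = MC: 236 − 3Q = 77 ⇒ Q = 53, P = 236 − 1.5·53 = 156.5.
CS = ½·(236 − 156.5)·53 = 2106.75; PS = (156.5 − 77)·53 = 4213.5; TS = 6320.25.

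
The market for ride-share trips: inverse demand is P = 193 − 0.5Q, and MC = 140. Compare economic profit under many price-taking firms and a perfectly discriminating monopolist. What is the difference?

Competitive firms price at marginal cost: P = 140, giving Q = 106.
Profit = (140 − 140)·106 = 0.
A perfectly discriminating monopolist sells every unit with P(Q) ≥ MC(Q), so output equals the competitive quantity Q = 106. Each buyer pays their reservation price, so CS = 0 and the firm captures all surplus.
PS equals the full surplus area, 2809. Profit = 2809 = 2809.
Change in economic profit: 2809 − 0 = 2809.

π rises by 2809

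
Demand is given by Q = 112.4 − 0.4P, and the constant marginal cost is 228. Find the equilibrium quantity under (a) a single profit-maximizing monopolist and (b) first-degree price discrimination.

Inverting demand: P = 281 − 2.5Q.
The monopolist equates marginal revenue to marginal cost: 281 − 5Q = 228, so Q = 10.6. From demand, P = 254.5.
Under first-degree price discrimination the firm charges each unit its demand price and produces up to where P = MC, i.e. Q = 21.2. Consumer surplus is zero; producer surplus equals total surplus.

Monopoly: Q = 10.6; Perfect PD: Q = 21.2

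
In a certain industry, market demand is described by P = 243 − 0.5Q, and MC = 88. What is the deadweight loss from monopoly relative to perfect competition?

Under competition P = MC = 88, so Q = (243 − 88)/0.5 = 310.
The monopolist equates marginal revenue to marginal cost: 243 − Q = 88, so Q = 155. From demand, P = 165.5.
DWL is the triangle between Q = 155 and Q = 310: ½·(310 − 155)·(165.5 − 88) = 6006.25.

DWL = 6006.25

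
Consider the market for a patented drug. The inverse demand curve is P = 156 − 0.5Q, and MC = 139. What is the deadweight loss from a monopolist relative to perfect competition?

Under competition P = MC = 139, so Q = (156 − 139)/0.5 = 34.
The monopolist equates marginal revenue to marginal cost: 156 − Q = 139, so Q = 17. From demand, P = 147.5.
DWL is the triangle between Q = 17 and Q = 34: ½·(34 − 17)·(147.5 − 139) = 72.25.

DWL = 72.25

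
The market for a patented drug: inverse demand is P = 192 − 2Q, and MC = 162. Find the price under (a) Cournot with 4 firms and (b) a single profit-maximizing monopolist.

With 4 symmetric Cournot firms, each firm's FOC gives 192 − 10q = 162, so q = 3, Q = 4·3 = 12, and P = 168.
A monopolist chooses Q where MR = MC. MR = 192 − 4Q; setting this equal to 162 gives Q = 7.5 and P = 177.

Cournot: P = 168; Monopoly: P = 177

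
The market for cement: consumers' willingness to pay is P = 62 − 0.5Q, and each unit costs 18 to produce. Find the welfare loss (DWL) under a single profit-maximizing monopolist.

DWL = 484

Competitive firms price at marginal cost: P = 18, giving Q = 88.
Monopoly sets MR = MC: 62 − Q = 18 ⇒ Q = 44, P = 62 − 0.5·44 = 40.
DWL is the triangle between Q = 44 and Q = 88: ½·(88 − 44)·(40 − 18) = 484.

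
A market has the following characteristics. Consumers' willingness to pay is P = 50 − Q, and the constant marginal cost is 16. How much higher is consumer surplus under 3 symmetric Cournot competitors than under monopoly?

The monopolist equates marginal revenue to marginal cost: 50 − 2Q = 16, so Q = 17. From demand, P = 33.
CS = ½·(50 − 33)·17 = 144.5.
In a 3-firm Cournot equilibrium, symmetry and the first-order condition give q = (50 − 16)/(4) = 8.5. So Q = 25.5 and P = 24.5.
CS = ½·(50 − 24.5)·25.5 = 325.125.
Change in consumer surplus: 325.125 − 144.5 = 180.625.

Consumer surplus rises by 180.625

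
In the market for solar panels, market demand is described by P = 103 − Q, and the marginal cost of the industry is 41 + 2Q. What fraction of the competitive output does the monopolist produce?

Q_m/Q_c = 0.75

A monopolist chooses Q where MR = MC. MR = 103 − 2Q; setting this equal to 41 + 2Q gives Q = 15.5 and P = 87.5.
Competitive equilibrium sets price equal to marginal cost: 103 − Q = 41 + 2Q, so Q = 62/3 and P = 247/3.
Ratio Q_m/Q_c = 15.5/(62/3) = 0.75.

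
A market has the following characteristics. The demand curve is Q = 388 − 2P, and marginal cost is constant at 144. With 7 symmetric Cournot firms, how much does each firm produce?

q_i = 12.5

Inverting demand: P = 194 − 0.5Q.
Cournot with 7 identical firms: the symmetric best-response condition is 194 − 4q = 144. Each firm produces q = 12.5, total output Q = 87.5, price P = 150.25.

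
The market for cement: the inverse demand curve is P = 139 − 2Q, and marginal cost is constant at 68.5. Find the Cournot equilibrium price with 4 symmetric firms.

P = 82.6

Cournot with 4 identical firms: the symmetric best-response condition is 139 − 10q = 68.5. Each firm produces q = 7.05, total output Q = 28.2, price P = 82.6.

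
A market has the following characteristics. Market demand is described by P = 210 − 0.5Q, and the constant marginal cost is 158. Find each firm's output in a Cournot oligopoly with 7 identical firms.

q_i = 13

In a 7-firm Cournot equilibrium, symmetry and the first-order condition give q = (210 − 158)/(4) = 13. So Q = 91 and P = 164.5.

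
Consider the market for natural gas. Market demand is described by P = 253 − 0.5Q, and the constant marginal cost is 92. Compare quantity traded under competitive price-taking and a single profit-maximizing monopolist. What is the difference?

Quantity traded falls by 161

Perfect competition: P = MC = 92, so 253 − 0.5Q = 92 and Q = 322.
The monopolist equates marginal revenue to marginal cost: 253 − Q = 92, so Q = 161. From demand, P = 172.5.
Change in quantity traded: 161 − 322 = −161.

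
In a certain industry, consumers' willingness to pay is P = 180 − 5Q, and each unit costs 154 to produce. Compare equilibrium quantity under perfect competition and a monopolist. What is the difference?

Under competition P = MC = 154, so Q = (180 − 154)/5 = 5.2.
The monopolist equates marginal revenue to marginal cost: 180 − 10Q = 154, so Q = 2.6. From demand, P = 167.
Change in equilibrium quantity: 2.6 − 5.2 = −2.6.

Q falls by 2.6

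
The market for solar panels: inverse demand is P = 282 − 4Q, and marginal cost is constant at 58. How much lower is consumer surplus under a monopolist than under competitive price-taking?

Competitive firms price at marginal cost: P = 58, giving Q = 56.
CS = ½·(282 − 58)·56 = 6272.
A monopolist chooses Q where MR = MC. MR = 282 − 8Q; setting this equal to 58 gives Q = 28 and P = 170.
CS = ½·(282 − 170)·28 = 1568.
Change in consumer surplus: 1568 − 6272 = −4704.

CS falls by 4704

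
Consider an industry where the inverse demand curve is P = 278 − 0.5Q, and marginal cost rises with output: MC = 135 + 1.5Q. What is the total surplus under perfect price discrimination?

TS = 5112.25

A perfectly discriminating monopolist sells every unit with P(Q) ≥ MC(Q), so output equals the competitive quantity Q = 71.5. Each buyer pays their reservation price, so CS = 0 and the firm captures all surplus.
TS = 5112.25 (equal to competitive TS).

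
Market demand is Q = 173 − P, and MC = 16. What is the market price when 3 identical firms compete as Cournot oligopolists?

Inverting demand: P = 173 − Q.
With 3 symmetric Cournot firms, each firm's FOC gives 173 − 4q = 16, so q = 39.25, Q = 3·39.25 = 117.75, and P = 55.25.

P = 55.25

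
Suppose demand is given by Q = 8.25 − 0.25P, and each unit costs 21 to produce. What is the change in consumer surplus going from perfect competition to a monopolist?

Consumer surplus falls by 13.5

Inverting demand: P = 33 − 4Q.
Perfect competition: P = MC = 21, so 33 − 4Q = 21 and Q = 3.
CS = ½·(33 − 21)·3 = 18.
The monopolist equates marginal revenue to marginal cost: 33 − 8Q = 21, so Q = 1.5. From demand, P = 27.
CS = ½·(33 − 27)·1.5 = 4.5.
Change in consumer surplus: 4.5 − 18 = −13.5.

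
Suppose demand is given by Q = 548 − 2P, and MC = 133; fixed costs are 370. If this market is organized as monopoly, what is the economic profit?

Inverting demand: P = 274 − 0.5Q.
The monopolist equates marginal revenue to marginal cost: 274 − Q = 133, so Q = 141. From demand, P = 203.5.
Profit = (203.5 − 133)·141 − 370 = 9570.5.

Profit = 9570.5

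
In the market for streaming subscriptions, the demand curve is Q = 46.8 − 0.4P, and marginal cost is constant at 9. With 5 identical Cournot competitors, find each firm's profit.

π_i = 129.6

Inverting demand: P = 117 − 2.5Q.
With 5 symmetric Cournot firms, each firm's FOC gives 117 − 15q = 9, so q = 7.2, Q = 5·7.2 = 36, and P = 27.
Each firm's profit = (27 − 9)·7.2 = 129.6.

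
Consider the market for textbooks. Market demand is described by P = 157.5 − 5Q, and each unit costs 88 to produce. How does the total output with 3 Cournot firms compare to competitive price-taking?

Cournot: Q = 10.425; Competition: Q = 13.9

With 3 symmetric Cournot firms, each firm's FOC gives 157.5 − 20q = 88, so q = 3.475, Q = 3·3.475 = 10.425, and P = 105.375.
Competitive firms price at marginal cost: P = 88, giving Q = 13.9.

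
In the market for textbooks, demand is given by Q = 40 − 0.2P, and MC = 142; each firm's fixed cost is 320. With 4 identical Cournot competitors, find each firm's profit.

Inverting demand: P = 200 − 5Q.
Cournot with 4 identical firms: the symmetric best-response condition is 200 − 25q = 142. Each firm produces q = 2.32, total output Q = 9.28, price P = 153.6.
Each firm's profit = (153.6 − 142)·2.32 − 320 = −293.088.

π_i = −293.088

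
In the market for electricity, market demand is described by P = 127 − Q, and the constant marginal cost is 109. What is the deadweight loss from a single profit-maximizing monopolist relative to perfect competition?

DWL = 40.5

Competitive firms price at marginal cost: P = 109, giving Q = 18.
A monopolist chooses Q where MR = MC. MR = 127 − 2Q; setting this equal to 109 gives Q = 9 and P = 118.
DWL is the triangle between Q = 9 and Q = 18: ½·(18 − 9)·(118 − 109) = 40.5.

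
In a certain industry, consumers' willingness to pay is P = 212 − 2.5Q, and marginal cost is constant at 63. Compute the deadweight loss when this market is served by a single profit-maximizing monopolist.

DWL = 1110.05

Competitive firms price at marginal cost: P = 63, giving Q = 59.6.
A monopolist chooses Q where MR = MC. MR = 212 − 5Q; setting this equal to 63 gives Q = 29.8 and P = 137.5.
DWL is the triangle between Q = 29.8 and Q = 59.6: ½·(59.6 − 29.8)·(137.5 − 63) = 1110.05.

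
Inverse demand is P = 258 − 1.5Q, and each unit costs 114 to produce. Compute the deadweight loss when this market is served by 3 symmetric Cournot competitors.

Under competition P = MC = 114, so Q = (258 − 114)/1.5 = 96.
Cournot with 3 identical firms: the symmetric best-response condition is 258 − 6q = 114. Each firm produces q = 24, total output Q = 72, price P = 150.
DWL is the triangle between Q = 72 and Q = 96: ½·(96 − 72)·(150 − 114) = 432.

DWL = 432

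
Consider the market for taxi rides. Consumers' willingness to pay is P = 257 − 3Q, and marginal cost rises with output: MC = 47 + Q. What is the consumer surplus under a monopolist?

CS = 1350

The monopolist equates marginal revenue to marginal cost: 257 − 6Q = 47 + Q, so Q = 30. From demand, P = 167.
CS = ½·(257 − 167)·30 = 1350.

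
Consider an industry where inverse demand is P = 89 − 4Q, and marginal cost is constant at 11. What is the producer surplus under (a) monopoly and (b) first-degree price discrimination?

Monopoly: PS = 380.25; Perfect PD: PS = 760.5

Monopoly sets MR = MC: 89 − 8Q = 11 ⇒ Q = 9.75, P = 89 − 4·9.75 = 50.
PS = (50 − 11)·9.75 = 380.25.
With perfect price discrimination, output is the efficient level Q = 19.5 (where demand meets MC), but every buyer pays their willingness to pay: CS = 0 and PS = total surplus.
PS = ½·(89 − 11)·19.5 = 760.5.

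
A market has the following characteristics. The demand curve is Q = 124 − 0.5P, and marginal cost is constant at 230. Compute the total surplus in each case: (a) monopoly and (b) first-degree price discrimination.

Monopoly: TS = 60.75; Perfect PD: TS = 81

Inverting demand: P = 248 − 2Q.
Monopoly sets MR = MC: 248 − 4Q = 230 ⇒ Q = 4.5, P = 248 − 2·4.5 = 239.
CS = ½·(248 − 239)·4.5 = 20.25; PS = (239 − 230)·4.5 = 40.5; TS = 60.75.
Under first-degree price discrimination the firm charges each unit its demand price and produces up to where P = MC, i.e. Q = 9. Consumer surplus is zero; producer surplus equals total surplus.
TS = 81 (equal to competitive TS).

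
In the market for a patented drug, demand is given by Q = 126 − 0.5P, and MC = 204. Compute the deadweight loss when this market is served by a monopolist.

DWL = 144

Inverting demand: P = 252 − 2Q.
Competitive firms price at marginal cost: P = 204, giving Q = 24.
A monopolist chooses Q where MR = MC. MR = 252 − 4Q; setting this equal to 204 gives Q = 12 and P = 228.
DWL is the triangle between Q = 12 and Q = 24: ½·(24 − 12)·(228 − 204) = 144.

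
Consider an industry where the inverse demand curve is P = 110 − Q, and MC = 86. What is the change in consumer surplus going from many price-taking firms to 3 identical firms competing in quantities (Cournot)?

Consumer surplus falls by 126

Competitive firms price at marginal cost: P = 86, giving Q = 24.
CS = ½·(110 − 86)·24 = 288.
In a 3-firm Cournot equilibrium, symmetry and the first-order condition give q = (110 − 86)/(4) = 6. So Q = 18 and P = 92.
CS = ½·(110 − 92)·18 = 162.
Change in consumer surplus: 162 − 288 = −126.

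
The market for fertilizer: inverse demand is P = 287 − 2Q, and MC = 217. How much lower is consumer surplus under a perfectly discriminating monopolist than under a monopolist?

Consumer surplus falls by 306.25

Monopoly sets MR = MC: 287 − 4Q = 217 ⇒ Q = 17.5, P = 287 − 2·17.5 = 252.
CS = ½·(287 − 252)·17.5 = 306.25.
A perfectly discriminating monopolist sells every unit with P(Q) ≥ MC(Q), so output equals the competitive quantity Q = 35. Each buyer pays their reservation price, so CS = 0 and the firm captures all surplus.
CS = 0.
Change in consumer surplus: 0 − 306.25 = −306.25.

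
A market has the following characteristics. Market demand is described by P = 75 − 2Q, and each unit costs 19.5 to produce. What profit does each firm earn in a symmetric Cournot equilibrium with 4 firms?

π_i = 61.605

Cournot with 4 identical firms: the symmetric best-response condition is 75 − 10q = 19.5. Each firm produces q = 5.55, total output Q = 22.2, price P = 30.6.
Each firm's profit = (30.6 − 19.5)·5.55 = 61.605.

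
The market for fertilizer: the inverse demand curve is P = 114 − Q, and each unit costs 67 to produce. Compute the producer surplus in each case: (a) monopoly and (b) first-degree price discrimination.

Monopoly sets MR = MC: 114 − 2Q = 67 ⇒ Q = 23.5, P = 114 − 23.5 = 90.5.
PS = (90.5 − 67)·23.5 = 552.25.
A perfectly discriminating monopolist sells every unit with P(Q) ≥ MC(Q), so output equals the competitive quantity Q = 47. Each buyer pays their reservation price, so CS = 0 and the firm captures all surplus.
PS = ½·(114 − 67)·47 = 1104.5.

Monopoly: PS = 552.25; Perfect PD: PS = 1104.5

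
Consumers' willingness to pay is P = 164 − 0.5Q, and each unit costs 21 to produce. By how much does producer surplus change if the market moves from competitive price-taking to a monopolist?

Perfect competition: P = MC = 21, so 164 − 0.5Q = 21 and Q = 286.
PS = (21 − 21)·286 = 0.
A monopolist chooses Q where MR = MC. MR = 164 − Q; setting this equal to 21 gives Q = 143 and P = 92.5.
PS = (92.5 − 21)·143 = 10224.5.
Change in producer surplus: 10224.5 − 0 = 10224.5.

Producer surplus rises by 10224.5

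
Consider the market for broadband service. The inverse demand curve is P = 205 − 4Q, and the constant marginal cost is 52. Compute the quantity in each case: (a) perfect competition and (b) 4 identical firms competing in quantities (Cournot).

Competitive firms price at marginal cost: P = 52, giving Q = 38.25.
With 4 symmetric Cournot firms, each firm's FOC gives 205 − 20q = 52, so q = 7.65, Q = 4·7.65 = 30.6, and P = 82.6.

Competition: Q = 38.25; Cournot: Q = 30.6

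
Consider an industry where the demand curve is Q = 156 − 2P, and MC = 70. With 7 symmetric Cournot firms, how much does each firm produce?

Inverting demand: P = 78 − 0.5Q.
With 7 symmetric Cournot firms, each firm's FOC gives 78 − 4q = 70, so q = 2, Q = 7·2 = 14, and P = 71.

q_i = 2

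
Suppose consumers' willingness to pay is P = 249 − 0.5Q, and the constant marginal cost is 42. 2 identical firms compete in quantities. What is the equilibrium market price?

With 2 symmetric Cournot firms, each firm's FOC gives 249 − 1.5q = 42, so q = 138, Q = 2·138 = 276, and P = 111.

P = 111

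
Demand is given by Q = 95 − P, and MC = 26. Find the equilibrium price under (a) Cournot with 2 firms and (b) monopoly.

Cournot: P = 49; Monopoly: P = 60.5

Inverting demand: P = 95 − Q.
Cournot with 2 identical firms: the symmetric best-response condition is 95 − 3q = 26. Each firm produces q = 23, total output Q = 46, price P = 49.
Monopoly sets MR = MC: 95 − 2Q = 26 ⇒ Q = 34.5, P = 95 − 34.5 = 60.5.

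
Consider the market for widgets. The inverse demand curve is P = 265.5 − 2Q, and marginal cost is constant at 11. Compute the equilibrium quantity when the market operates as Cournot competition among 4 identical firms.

Q = 101.8

In a 4-firm Cournot equilibrium, symmetry and the first-order condition give q = (265.5 − 11)/(10) = 25.45. So Q = 101.8 and P = 61.9.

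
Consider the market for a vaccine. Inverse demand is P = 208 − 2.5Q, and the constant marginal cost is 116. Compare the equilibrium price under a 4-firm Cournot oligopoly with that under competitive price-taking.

Cournot: P = 134.4; Competition: P = 116

Cournot with 4 identical firms: the symmetric best-response condition is 208 − 12.5q = 116. Each firm produces q = 7.36, total output Q = 29.44, price P = 134.4.
Competitive firms price at marginal cost: P = 116, giving Q = 36.8.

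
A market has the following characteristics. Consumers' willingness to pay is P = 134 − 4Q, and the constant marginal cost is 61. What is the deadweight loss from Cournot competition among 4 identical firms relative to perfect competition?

Competitive firms price at marginal cost: P = 61, giving Q = 18.25.
With 4 symmetric Cournot firms, each firm's FOC gives 134 − 20q = 61, so q = 3.65, Q = 4·3.65 = 14.6, and P = 75.6.
DWL is the triangle between Q = 14.6 and Q = 18.25: ½·(18.25 − 14.6)·(75.6 − 61) = 26.645.

DWL = 26.645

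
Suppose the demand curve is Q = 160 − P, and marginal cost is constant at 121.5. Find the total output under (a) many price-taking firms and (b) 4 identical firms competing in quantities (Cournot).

Inverting demand: P = 160 − Q.
Competitive firms price at marginal cost: P = 121.5, giving Q = 38.5.
In a 4-firm Cournot equilibrium, symmetry and the first-order condition give q = (160 − 121.5)/(5) = 7.7. So Q = 30.8 and P = 129.2.

Competition: Q = 38.5; Cournot: Q = 30.8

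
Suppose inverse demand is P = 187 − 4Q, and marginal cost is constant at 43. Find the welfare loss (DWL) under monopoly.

Under competition P = MC = 43, so Q = (187 − 43)/4 = 36.
The monopolist equates marginal revenue to marginal cost: 187 − 8Q = 43, so Q = 18. From demand, P = 115.
DWL is the triangle between Q = 18 and Q = 36: ½·(36 − 18)·(115 − 43) = 648.

DWL = 648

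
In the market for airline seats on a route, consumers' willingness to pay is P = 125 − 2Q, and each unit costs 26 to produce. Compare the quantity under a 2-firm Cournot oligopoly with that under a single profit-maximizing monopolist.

Cournot: Q = 33; Monopoly: Q = 24.75

In a 2-firm Cournot equilibrium, symmetry and the first-order condition give q = (125 − 26)/(6) = 16.5. So Q = 33 and P = 59.
A monopolist chooses Q where MR = MC. MR = 125 − 4Q; setting this equal to 26 gives Q = 24.75 and P = 75.5.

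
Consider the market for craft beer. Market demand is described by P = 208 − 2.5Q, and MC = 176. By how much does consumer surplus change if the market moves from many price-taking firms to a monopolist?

CS falls by 153.6

Competitive firms price at marginal cost: P = 176, giving Q = 12.8.
CS = ½·(208 − 176)·12.8 = 204.8.
Monopoly sets MR = MC: 208 − 5Q = 176 ⇒ Q = 6.4, P = 208 − 2.5·6.4 = 192.
CS = ½·(208 − 192)·6.4 = 51.2.
Change in consumer surplus: 51.2 − 204.8 = −153.6.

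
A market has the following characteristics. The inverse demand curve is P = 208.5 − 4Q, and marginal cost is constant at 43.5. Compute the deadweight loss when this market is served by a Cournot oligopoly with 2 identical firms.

Under competition P = MC = 43.5, so Q = (208.5 − 43.5)/4 = 41.25.
In a 2-firm Cournot equilibrium, symmetry and the first-order condition give q = (208.5 − 43.5)/(12) = 13.75. So Q = 27.5 and P = 98.5.
DWL is the triangle between Q = 27.5 and Q = 41.25: ½·(41.25 − 27.5)·(98.5 − 43.5) = 378.125.

DWL = 378.125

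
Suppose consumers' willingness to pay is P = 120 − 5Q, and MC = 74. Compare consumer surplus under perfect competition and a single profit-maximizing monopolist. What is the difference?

Perfect competition: P = MC = 74, so 120 − 5Q = 74 and Q = 9.2.
CS = ½·(120 − 74)·9.2 = 211.6.
Monopoly sets MR = MC: 120 − 10Q = 74 ⇒ Q = 4.6, P = 120 − 5·4.6 = 97.
CS = ½·(120 − 97)·4.6 = 52.9.
Change in consumer surplus: 52.9 − 211.6 = −158.7.

CS falls by 158.7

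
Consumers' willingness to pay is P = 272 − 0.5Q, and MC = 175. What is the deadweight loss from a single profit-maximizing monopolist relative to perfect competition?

Perfect competition: P = MC = 175, so 272 − 0.5Q = 175 and Q = 194.
A monopolist chooses Q where MR = MC. MR = 272 − Q; setting this equal to 175 gives Q = 97 and P = 223.5.
DWL is the triangle between Q = 97 and Q = 194: ½·(194 − 97)·(223.5 − 175) = 2352.25.

DWL = 2352.25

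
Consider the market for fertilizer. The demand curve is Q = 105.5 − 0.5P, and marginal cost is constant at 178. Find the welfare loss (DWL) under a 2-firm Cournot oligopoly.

DWL = 30.25

Inverting demand: P = 211 − 2Q.
Competitive firms price at marginal cost: P = 178, giving Q = 16.5.
With 2 symmetric Cournot firms, each firm's FOC gives 211 − 6q = 178, so q = 5.5, Q = 2·5.5 = 11, and P = 189.
DWL is the triangle between Q = 11 and Q = 16.5: ½·(16.5 − 11)·(189 − 178) = 30.25.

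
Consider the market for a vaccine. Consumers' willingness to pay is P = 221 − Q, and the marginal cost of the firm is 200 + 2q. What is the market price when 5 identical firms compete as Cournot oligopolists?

Cournot with 5 identical firms: the symmetric best-response condition is 221 − 6q = 200 + 2q. Each firm produces q = 2.625, total output Q = 13.125, price P = 207.875.

P = 207.875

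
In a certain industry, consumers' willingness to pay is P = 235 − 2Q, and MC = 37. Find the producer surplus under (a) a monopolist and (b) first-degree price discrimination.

Monopoly: PS = 4900.5; Perfect PD: PS = 9801

The monopolist equates marginal revenue to marginal cost: 235 − 4Q = 37, so Q = 49.5. From demand, P = 136.
PS = (136 − 37)·49.5 = 4900.5.
With perfect price discrimination, output is the efficient level Q = 99 (where demand meets MC), but every buyer pays their willingness to pay: CS = 0 and PS = total surplus.
PS = ½·(235 − 37)·99 = 9801.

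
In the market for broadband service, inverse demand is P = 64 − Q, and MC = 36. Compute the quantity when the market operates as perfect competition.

Q = 28

Perfect competition: P = MC = 36, so 64 − Q = 36 and Q = 28.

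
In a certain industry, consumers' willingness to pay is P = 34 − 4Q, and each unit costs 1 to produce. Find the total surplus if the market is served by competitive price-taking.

TS = 136.125

Under competition P = MC = 1, so Q = (34 − 1)/4 = 8.25.
CS = ½·(34 − 1)·8.25 = 136.125; PS = (1 − 1)·8.25 = 0; TS = 136.125.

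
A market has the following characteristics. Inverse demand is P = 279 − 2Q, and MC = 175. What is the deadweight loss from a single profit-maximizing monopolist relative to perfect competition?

DWL = 676

Competitive firms price at marginal cost: P = 175, giving Q = 52.
The monopolist equates marginal revenue to marginal cost: 279 − 4Q = 175, so Q = 26. From demand, P = 227.
DWL is the triangle between Q = 26 and Q = 52: ½·(52 − 26)·(227 − 175) = 676.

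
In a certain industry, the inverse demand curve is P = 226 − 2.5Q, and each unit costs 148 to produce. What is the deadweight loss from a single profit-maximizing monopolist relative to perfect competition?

DWL = 304.2

Competitive firms price at marginal cost: P = 148, giving Q = 31.2.
Monopoly sets MR = MC: 226 − 5Q = 148 ⇒ Q = 15.6, P = 226 − 2.5·15.6 = 187.
DWL is the triangle between Q = 15.6 and Q = 31.2: ½·(31.2 − 15.6)·(187 − 148) = 304.2.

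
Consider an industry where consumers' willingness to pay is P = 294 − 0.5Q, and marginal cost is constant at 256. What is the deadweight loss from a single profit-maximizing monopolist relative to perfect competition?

Competitive firms price at marginal cost: P = 256, giving Q = 76.
A monopolist chooses Q where MR = MC. MR = 294 − Q; setting this equal to 256 gives Q = 38 and P = 275.
DWL is the triangle between Q = 38 and Q = 76: ½·(76 − 38)·(275 − 256) = 361.

DWL = 361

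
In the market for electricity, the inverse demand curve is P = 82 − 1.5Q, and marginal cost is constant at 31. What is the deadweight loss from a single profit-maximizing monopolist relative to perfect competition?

DWL = 216.75

Under competition P = MC = 31, so Q = (82 − 31)/1.5 = 34.
The monopolist equates marginal revenue to marginal cost: 82 − 3Q = 31, so Q = 17. From demand, P = 56.5.
DWL is the triangle between Q = 17 and Q = 34: ½·(34 − 17)·(56.5 − 31) = 216.75.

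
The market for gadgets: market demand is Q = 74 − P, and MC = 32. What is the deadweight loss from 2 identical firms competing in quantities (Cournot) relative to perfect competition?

DWL = 98

Inverting demand: P = 74 − Q.
Competitive firms price at marginal cost: P = 32, giving Q = 42.
Cournot with 2 identical firms: the symmetric best-response condition is 74 − 3q = 32. Each firm produces q = 14, total output Q = 28, price P = 46.
DWL is the triangle between Q = 28 and Q = 42: ½·(42 − 28)·(46 − 32) = 98.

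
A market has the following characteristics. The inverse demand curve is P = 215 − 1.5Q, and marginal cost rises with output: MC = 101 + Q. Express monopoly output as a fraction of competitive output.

Q_m/Q_c = 0.625

A monopolist chooses Q where MR = MC. MR = 215 − 3Q; setting this equal to 101 + Q gives Q = 28.5 and P = 172.25.
Competitive equilibrium sets price equal to marginal cost: 215 − 1.5Q = 101 + Q, so Q = 45.6 and P = 146.6.
Ratio Q_m/Q_c = 28.5/45.6 = 0.625.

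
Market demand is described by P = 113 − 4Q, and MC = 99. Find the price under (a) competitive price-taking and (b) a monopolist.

Competition: P = 99; Monopoly: P = 106

Competitive firms price at marginal cost: P = 99, giving Q = 3.5.
Monopoly sets MR = MC: 113 − 8Q = 99 ⇒ Q = 1.75, P = 113 − 4·1.75 = 106.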